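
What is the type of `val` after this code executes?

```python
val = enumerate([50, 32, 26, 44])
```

enumerate() returns an enumerate iterator object

enumerate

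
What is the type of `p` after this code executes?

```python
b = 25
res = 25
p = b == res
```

Equality comparison returns bool

bool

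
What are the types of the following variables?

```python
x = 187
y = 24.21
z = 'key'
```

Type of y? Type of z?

y is float; z is str

float, str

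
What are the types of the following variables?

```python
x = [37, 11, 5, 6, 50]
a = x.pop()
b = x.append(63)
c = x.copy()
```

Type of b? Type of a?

list.append() returns None; list.pop() returns the element (int)

NoneType, int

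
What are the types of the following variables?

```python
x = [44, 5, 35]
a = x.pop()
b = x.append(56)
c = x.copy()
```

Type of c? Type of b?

list.copy() returns list; list.append() returns None

list, NoneType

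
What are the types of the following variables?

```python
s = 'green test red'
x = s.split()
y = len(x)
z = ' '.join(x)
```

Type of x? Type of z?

str.split() returns list; str.join() returns str

list, str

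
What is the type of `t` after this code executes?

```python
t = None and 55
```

'and' returns first falsy value (None)

NoneType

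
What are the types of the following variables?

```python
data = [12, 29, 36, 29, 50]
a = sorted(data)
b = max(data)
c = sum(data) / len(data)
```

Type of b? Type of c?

max of ints returns int; int / int returns float

int, float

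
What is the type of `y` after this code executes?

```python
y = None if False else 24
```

Ternary: condition is False, else branch (24) taken → int

int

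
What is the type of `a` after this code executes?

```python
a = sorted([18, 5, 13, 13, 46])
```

sorted() always returns list

list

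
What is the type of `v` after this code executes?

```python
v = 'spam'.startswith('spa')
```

str.startswith() returns bool

bool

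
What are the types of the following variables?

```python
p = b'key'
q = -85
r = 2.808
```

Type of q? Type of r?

q is int; r is float

int, float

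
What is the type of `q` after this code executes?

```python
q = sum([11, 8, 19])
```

sum() of ints returns int

int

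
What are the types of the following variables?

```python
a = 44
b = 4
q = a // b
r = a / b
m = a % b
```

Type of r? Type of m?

int / int returns float; int % int returns int

float, int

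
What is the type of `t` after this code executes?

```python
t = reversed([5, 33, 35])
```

reversed() on a list returns a list_reverseiterator

list_reverseiterator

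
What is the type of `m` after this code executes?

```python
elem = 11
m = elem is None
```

'is' comparison returns bool

bool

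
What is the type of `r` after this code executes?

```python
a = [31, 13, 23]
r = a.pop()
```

list.pop() returns the popped element (int here)

int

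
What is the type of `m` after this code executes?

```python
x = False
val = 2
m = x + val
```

bool + int returns int (False is 0, so 0 + 2 = 2)

int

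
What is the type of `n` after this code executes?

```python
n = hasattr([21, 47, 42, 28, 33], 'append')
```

hasattr() returns bool

bool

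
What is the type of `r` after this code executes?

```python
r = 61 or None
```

'or' returns first truthy value (61, int)

int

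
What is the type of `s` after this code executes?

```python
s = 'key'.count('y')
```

str.count() returns int

int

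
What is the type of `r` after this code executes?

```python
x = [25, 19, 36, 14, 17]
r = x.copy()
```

list.copy() returns list

list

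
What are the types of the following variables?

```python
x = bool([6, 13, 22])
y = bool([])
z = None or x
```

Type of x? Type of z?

bool() returns bool; None or <bool> returns the bool

bool, bool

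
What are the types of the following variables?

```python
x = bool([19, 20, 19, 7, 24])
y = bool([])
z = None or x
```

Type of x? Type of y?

bool() returns bool; bool() returns bool

bool, bool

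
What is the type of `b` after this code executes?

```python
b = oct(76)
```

oct() returns str representation

str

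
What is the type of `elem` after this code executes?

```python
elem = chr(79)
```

chr() returns str (single character)

str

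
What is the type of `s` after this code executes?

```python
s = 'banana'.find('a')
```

str.find() returns int (index, or -1)

int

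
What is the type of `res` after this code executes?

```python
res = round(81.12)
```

round() with no ndigits arg returns int

int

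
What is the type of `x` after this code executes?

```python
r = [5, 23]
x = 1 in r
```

'in' operator returns bool

bool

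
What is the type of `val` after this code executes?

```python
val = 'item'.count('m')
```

str.count() returns int

int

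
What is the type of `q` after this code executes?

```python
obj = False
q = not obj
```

'not' always returns bool

bool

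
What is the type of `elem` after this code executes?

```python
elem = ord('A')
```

ord() returns int (Unicode code point)

int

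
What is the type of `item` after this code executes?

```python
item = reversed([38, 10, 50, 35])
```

reversed() on a list returns a list_reverseiterator

list_reverseiterator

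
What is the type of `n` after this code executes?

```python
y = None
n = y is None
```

'is' comparison returns bool

bool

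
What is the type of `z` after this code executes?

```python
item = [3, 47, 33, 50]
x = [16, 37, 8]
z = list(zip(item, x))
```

list(zip(...)) returns a list of tuples

list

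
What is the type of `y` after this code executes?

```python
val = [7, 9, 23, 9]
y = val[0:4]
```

Slicing a list always returns a list

list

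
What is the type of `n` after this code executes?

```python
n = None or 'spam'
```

'or' with None returns the other value ('spam', str)

str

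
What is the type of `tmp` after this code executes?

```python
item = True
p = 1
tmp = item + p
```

bool + int returns int (True is 1, so 1 + 1 = 2)

int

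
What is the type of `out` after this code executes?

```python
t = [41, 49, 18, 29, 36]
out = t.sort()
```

list.sort() returns None (sorts in place)

NoneType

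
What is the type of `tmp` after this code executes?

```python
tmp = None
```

None has type NoneType

NoneType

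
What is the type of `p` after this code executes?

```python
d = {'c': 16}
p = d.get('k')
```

dict.get() returns None when key 'k' is not found and no default given

NoneType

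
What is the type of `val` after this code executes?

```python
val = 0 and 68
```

'and' returns the first falsy value (0, which is int)

int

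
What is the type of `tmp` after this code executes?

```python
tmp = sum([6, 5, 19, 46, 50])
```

sum() of ints returns int

int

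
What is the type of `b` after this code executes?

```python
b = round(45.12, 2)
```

round() with ndigits arg returns float

float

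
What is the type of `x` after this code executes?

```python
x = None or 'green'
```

'or' with None returns the other value ('green', str)

str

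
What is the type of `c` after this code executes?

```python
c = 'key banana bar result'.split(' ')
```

str.split() returns list

list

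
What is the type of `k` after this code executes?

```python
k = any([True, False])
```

any() returns bool

bool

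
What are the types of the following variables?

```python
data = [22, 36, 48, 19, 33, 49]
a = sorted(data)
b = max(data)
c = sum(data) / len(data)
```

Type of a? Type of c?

sorted() returns list; int / int returns float

list, float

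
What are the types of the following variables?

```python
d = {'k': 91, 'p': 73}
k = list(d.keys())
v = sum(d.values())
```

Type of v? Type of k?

sum of int values returns int; list(...) returns list

int, list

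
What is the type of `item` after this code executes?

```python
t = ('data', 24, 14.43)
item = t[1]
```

Index 1 of tuple is 24 which is int

int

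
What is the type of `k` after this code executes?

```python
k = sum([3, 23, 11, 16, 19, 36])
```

sum() of ints returns int

int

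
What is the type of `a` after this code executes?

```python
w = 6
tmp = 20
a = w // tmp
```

int // int returns int (6 // 20 = 0)

int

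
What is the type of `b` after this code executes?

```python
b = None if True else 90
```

Ternary: condition is True, if branch (None) taken → NoneType

NoneType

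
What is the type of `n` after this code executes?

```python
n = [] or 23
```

'or' returns first truthy value (23, which is int)

int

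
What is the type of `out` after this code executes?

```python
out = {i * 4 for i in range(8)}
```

A set comprehension {expr for x in iterable} produces a set

set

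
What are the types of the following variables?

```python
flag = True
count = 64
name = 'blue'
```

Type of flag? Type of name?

flag is bool; name is str

bool, str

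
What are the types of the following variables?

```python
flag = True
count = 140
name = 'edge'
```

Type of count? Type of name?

count is int; name is str

int, str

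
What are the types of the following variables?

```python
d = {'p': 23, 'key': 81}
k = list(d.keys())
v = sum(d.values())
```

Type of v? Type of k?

sum of int values returns int; list(...) returns list

int, list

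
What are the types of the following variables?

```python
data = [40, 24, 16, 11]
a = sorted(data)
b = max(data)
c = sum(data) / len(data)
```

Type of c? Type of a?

int / int returns float; sorted() returns list

float, list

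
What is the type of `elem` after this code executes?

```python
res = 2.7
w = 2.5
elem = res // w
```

float // float returns float (floor division preserves float type)

float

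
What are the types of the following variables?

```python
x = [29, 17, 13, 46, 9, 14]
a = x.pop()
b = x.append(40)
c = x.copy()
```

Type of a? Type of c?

list.pop() returns the element (int); list.copy() returns list

int, list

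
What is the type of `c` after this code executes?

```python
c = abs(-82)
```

abs() of int returns int

int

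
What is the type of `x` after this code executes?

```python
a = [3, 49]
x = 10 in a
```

'in' operator returns bool

bool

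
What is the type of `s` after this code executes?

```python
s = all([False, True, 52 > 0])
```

all() returns bool

bool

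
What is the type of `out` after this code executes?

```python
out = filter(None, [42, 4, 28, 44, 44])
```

filter() returns a filter iterator object

filter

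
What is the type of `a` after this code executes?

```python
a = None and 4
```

'and' returns first falsy value (None)

NoneType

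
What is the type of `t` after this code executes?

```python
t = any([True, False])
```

any() returns bool

bool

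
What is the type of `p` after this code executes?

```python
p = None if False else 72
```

Ternary: condition is False, else branch (72) taken → int

int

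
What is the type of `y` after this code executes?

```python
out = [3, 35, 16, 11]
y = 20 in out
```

'in' operator returns bool

bool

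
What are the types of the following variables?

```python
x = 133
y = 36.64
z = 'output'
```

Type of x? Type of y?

x is int; y is float

int, float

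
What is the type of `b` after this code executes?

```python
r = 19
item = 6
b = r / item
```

int / int always returns float in Python 3 (19 / 6 = 3.16667)

float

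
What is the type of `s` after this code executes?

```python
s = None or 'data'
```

'or' with None returns the other value ('data', str)

str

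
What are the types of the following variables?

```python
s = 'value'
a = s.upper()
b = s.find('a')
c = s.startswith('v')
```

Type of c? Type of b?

str.startswith() returns bool; str.find() returns int

bool, int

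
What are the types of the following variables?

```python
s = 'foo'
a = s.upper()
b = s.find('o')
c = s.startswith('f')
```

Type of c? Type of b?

str.startswith() returns bool; str.find() returns int

bool, int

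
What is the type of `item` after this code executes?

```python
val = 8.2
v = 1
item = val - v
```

float - int returns float (8.2 - 1 = 7.2)

float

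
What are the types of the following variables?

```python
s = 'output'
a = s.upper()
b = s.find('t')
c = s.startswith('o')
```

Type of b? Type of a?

str.find() returns int; str.upper() returns str

int, str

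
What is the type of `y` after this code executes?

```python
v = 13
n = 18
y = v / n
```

int / int always returns float in Python 3 (13 / 18 = 0.722222)

float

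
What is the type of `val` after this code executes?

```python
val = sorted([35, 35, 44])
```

sorted() always returns list

list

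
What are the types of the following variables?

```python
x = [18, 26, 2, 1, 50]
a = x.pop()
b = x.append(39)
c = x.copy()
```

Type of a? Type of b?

list.pop() returns the element (int); list.append() returns None

int, NoneType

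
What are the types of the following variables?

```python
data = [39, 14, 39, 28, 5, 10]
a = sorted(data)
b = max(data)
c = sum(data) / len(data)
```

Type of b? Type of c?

max of ints returns int; int / int returns float

int, float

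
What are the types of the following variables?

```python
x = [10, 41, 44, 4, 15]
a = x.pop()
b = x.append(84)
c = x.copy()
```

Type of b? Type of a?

list.append() returns None; list.pop() returns the element (int)

NoneType, int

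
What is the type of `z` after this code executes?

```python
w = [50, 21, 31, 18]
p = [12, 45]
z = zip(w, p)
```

zip() returns a zip iterator object

zip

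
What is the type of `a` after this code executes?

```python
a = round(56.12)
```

round() with no ndigits arg returns int

int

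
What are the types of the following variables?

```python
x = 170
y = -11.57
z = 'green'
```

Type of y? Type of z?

y is float; z is str

float, str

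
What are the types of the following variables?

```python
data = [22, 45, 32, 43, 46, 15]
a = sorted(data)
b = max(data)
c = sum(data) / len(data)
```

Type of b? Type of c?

max of ints returns int; int / int returns float

int, float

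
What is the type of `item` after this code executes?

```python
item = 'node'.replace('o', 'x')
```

str.replace() returns str

str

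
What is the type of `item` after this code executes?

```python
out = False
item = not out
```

'not' always returns bool

bool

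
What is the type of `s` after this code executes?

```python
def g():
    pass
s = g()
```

A function with no return statement returns None

NoneType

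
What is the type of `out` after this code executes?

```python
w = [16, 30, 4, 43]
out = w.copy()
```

list.copy() returns list

list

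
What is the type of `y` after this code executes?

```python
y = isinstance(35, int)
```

isinstance() returns bool

bool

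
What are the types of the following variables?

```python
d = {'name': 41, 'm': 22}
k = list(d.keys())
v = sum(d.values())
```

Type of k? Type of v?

list(...) returns list; sum of int values returns int

list, int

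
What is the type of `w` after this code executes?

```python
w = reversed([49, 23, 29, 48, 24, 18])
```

reversed() on a list returns a list_reverseiterator

list_reverseiterator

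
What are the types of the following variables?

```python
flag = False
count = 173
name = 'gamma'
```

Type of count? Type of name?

count is int; name is str

int, str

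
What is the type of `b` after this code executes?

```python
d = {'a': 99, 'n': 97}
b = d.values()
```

.values() returns a dict_values view object

dict_values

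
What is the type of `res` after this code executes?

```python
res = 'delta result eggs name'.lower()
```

str.lower() returns str

str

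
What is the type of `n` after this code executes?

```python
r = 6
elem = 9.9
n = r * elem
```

int * float returns float (6 * 9.9 = 59.4)

float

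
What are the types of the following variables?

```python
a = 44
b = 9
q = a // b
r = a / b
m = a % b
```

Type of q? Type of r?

int // int returns int; int / int returns float

int, float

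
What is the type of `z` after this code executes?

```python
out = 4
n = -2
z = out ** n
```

int ** negative int returns float

float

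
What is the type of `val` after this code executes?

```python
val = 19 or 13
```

'or' returns the first truthy value (19, which is int)

int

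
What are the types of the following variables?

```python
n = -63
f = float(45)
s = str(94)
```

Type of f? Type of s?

f is float; s is str

float, str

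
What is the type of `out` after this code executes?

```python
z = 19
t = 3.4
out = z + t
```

int + float returns float (19 + 3.4 = 22.4)

float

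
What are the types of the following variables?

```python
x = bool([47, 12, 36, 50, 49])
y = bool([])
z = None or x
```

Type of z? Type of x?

None or <bool> returns the bool; bool() returns bool

bool, bool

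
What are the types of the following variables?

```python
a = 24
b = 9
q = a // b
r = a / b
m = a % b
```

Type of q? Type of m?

int // int returns int; int % int returns int

int, int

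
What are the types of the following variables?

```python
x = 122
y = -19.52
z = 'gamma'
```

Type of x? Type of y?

x is int; y is float

int, float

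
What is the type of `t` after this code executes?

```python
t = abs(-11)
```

abs() of int returns int

int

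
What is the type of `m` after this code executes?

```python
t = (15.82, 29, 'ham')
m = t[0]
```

Index 0 of tuple is 15.82 which is float

float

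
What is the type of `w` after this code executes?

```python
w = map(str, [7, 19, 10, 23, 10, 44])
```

map() returns a map iterator object

map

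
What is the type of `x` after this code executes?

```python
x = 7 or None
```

'or' returns first truthy value (7, int)

int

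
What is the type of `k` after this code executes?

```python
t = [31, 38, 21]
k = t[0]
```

Indexing a list of ints returns int (t[0] = 31)

int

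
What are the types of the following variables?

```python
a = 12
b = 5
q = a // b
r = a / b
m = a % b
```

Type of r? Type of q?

int / int returns float; int // int returns int

float, int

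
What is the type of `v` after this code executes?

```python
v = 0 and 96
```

'and' returns the first falsy value (0, which is int)

int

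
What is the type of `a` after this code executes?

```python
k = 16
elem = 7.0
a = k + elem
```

int + float returns float (16 + 7.0 = 23.0)

float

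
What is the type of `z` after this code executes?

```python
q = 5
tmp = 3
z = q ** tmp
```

int ** positive int returns int (5 ** 3 = 125)

int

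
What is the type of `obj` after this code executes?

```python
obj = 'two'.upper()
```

str.upper() returns str

str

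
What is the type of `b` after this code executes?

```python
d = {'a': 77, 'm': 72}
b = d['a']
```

Accessing dict[str, int] with key 'a' returns int value 77

int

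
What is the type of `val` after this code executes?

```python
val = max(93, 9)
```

max() of ints returns int

int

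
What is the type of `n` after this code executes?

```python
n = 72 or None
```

'or' returns first truthy value (72, int)

int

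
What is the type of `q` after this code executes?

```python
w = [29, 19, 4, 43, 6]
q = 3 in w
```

'in' operator returns bool

bool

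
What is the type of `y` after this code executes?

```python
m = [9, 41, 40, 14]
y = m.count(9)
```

list.count() returns int

int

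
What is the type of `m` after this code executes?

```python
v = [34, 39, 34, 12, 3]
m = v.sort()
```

list.sort() returns None (sorts in place)

NoneType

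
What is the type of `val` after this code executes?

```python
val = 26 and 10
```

'and' returns the last value when all truthy (10, which is int)

int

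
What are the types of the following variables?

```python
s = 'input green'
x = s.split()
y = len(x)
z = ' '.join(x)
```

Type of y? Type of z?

len() returns int; str.join() returns str

int, str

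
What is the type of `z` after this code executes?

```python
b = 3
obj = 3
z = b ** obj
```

int ** positive int returns int (3 ** 3 = 27)

int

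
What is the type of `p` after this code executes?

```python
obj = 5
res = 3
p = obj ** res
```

int ** positive int returns int (5 ** 3 = 125)

int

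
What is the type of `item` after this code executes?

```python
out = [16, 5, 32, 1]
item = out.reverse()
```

list.reverse() returns None

NoneType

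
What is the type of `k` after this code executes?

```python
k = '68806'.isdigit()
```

str.isdigit() returns bool

bool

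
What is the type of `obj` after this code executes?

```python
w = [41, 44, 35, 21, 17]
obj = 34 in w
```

'in' operator returns bool

bool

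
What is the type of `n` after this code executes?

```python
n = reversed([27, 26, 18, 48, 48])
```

reversed() on a list returns a list_reverseiterator

list_reverseiterator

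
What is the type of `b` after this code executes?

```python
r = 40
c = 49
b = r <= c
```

Comparison operators return bool

bool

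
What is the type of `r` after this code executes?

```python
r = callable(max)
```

callable() returns bool

bool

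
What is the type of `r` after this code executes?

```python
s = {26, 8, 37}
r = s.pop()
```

Popping from a set of ints returns int

int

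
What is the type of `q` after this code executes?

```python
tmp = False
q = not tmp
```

'not' always returns bool

bool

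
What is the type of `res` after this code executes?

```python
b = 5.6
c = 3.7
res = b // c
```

float // float returns float (floor division preserves float type)

float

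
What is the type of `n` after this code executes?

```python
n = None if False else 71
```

Ternary: condition is False, else branch (71) taken → int

int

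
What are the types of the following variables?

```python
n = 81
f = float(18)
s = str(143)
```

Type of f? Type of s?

f is float; s is str

float, str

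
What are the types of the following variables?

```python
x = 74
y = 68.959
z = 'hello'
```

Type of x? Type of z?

x is int; z is str

int, str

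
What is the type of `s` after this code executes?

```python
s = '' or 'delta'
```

'or' returns first truthy value ('delta', which is str)

str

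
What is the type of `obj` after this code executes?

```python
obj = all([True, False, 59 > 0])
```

all() returns bool

bool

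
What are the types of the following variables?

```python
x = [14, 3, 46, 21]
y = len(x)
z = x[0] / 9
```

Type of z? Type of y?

int / int returns float; len() returns int

float, int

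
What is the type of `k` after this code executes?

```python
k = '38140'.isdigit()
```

str.isdigit() returns bool

bool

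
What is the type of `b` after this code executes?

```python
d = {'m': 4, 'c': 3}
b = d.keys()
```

.keys() returns a dict_keys view object

dict_keys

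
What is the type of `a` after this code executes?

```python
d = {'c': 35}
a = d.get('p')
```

dict.get() returns None when key 'p' is not found and no default given

NoneType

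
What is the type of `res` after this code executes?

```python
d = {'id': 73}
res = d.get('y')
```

dict.get() returns None when key 'y' is not found and no default given

NoneType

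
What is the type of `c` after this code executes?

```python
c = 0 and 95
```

'and' returns the first falsy value (0, which is int)

int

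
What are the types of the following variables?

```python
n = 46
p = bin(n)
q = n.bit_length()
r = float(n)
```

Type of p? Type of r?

bin() returns str; float() returns float

str, float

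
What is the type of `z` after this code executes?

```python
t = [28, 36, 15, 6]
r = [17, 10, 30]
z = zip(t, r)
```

zip() returns a zip iterator object

zip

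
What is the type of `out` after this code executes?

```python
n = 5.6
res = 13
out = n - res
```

float - int returns float (5.6 - 13 = -7.4)

float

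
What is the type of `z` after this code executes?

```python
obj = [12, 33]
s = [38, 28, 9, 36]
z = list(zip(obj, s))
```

list(zip(...)) returns a list of tuples

list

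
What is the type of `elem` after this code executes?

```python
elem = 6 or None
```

'or' returns first truthy value (6, int)

int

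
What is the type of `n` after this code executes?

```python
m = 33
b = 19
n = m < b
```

Comparison operators return bool

bool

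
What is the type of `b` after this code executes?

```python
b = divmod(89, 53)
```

divmod() returns a tuple (quotient, remainder)

tuple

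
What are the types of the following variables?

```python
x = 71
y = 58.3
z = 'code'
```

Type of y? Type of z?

y is float; z is str

float, str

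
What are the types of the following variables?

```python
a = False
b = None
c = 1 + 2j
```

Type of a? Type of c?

a is bool; c is complex

bool, complex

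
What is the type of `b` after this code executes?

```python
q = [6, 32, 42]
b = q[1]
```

Indexing a list of ints returns int (q[1] = 32)

int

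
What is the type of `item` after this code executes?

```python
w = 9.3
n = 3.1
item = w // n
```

float // float returns float (floor division preserves float type)

float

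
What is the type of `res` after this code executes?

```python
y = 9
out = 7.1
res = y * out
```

int * float returns float (9 * 7.1 = 63.9)

float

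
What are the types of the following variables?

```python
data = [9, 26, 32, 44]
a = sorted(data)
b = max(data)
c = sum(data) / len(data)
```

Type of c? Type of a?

int / int returns float; sorted() returns list

float, list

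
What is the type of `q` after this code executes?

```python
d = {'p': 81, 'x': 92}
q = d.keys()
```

.keys() returns a dict_keys view object

dict_keys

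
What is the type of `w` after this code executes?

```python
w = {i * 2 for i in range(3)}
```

A set comprehension {expr for x in iterable} produces a set

set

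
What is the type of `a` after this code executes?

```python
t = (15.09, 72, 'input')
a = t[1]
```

Index 1 of tuple is 72 which is int

int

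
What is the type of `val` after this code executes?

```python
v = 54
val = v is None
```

'is' comparison returns bool

bool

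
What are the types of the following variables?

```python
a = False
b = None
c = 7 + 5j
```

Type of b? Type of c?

b is NoneType; c is complex

NoneType, complex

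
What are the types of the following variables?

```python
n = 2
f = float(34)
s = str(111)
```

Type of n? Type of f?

n is int; f is float

int, float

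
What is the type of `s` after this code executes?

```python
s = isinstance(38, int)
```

isinstance() returns bool

bool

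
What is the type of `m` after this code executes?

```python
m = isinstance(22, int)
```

isinstance() returns bool

bool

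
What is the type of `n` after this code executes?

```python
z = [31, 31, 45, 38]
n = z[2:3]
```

Slicing a list always returns a list

list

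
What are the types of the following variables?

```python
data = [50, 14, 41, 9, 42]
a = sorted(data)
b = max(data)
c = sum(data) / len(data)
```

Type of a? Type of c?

sorted() returns list; int / int returns float

list, float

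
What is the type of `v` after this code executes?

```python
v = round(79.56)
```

round() with no ndigits arg returns int

int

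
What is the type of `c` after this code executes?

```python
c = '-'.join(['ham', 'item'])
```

str.join() returns str

str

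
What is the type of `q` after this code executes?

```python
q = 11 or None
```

'or' returns first truthy value (11, int)

int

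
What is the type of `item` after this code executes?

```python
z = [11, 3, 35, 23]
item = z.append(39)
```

list.append() returns None (mutates in place)

NoneType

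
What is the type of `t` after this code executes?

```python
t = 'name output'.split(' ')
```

str.split() returns list

list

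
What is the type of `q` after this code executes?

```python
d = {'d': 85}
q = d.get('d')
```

dict.get() returns the value (int) when key is found

int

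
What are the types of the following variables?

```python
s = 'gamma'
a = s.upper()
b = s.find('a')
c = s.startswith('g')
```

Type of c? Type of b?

str.startswith() returns bool; str.find() returns int

bool, int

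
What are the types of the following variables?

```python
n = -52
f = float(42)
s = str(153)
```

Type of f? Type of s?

f is float; s is str

float, str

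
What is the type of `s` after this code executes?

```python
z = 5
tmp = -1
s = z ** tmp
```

int ** negative int returns float

float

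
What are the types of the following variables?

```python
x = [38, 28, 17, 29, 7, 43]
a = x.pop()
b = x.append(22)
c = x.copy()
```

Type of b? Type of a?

list.append() returns None; list.pop() returns the element (int)

NoneType, int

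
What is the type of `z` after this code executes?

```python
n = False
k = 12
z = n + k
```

bool + int returns int (False is 0, so 0 + 12 = 12)

int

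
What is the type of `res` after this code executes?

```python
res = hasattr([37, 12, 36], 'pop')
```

hasattr() returns bool

bool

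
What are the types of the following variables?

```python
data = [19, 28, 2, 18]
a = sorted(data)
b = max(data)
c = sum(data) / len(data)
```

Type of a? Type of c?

sorted() returns list; int / int returns float

list, float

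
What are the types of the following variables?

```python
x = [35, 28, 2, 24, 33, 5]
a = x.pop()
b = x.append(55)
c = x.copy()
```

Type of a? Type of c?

list.pop() returns the element (int); list.copy() returns list

int, list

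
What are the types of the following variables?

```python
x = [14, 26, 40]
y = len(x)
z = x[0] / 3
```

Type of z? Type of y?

int / int returns float; len() returns int

float, int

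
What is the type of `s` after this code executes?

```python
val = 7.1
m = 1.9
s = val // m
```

float // float returns float (floor division preserves float type)

float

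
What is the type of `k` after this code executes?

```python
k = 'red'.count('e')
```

str.count() returns int

int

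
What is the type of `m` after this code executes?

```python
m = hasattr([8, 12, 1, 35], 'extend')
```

hasattr() returns bool

bool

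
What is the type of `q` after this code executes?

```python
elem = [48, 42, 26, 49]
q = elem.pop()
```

list.pop() returns the popped element (int here)

int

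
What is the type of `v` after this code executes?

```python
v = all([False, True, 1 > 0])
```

all() returns bool

bool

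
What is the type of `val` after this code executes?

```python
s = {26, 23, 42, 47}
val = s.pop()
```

Popping from a set of ints returns int

int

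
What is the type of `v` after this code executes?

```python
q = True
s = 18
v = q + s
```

bool + int returns int (True is 1, so 1 + 18 = 19)

int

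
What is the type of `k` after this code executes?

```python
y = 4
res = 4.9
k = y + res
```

int + float returns float (4 + 4.9 = 8.9)

float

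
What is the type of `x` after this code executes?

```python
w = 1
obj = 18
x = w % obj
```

int % int returns int (1 % 18 = 1)

int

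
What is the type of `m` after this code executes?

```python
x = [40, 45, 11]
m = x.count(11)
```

list.count() returns int

int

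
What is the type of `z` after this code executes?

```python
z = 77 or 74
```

'or' returns the first truthy value (77, which is int)

int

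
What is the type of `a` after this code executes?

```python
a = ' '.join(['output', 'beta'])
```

str.join() returns str

str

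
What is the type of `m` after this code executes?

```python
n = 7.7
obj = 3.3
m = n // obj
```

float // float returns float (floor division preserves float type)

float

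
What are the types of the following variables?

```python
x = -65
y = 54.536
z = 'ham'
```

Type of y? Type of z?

y is float; z is str

float, str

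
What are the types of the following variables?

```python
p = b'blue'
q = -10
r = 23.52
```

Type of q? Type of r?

q is int; r is float

int, float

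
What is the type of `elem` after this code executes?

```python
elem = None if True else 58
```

Ternary: condition is True, if branch (None) taken → NoneType

NoneType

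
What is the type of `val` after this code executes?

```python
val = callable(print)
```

callable() returns bool

bool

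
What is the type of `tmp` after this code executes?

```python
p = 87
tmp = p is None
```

'is' comparison returns bool

bool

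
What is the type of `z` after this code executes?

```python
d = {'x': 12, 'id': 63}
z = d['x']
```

Accessing dict[str, int] with key 'x' returns int value 12

int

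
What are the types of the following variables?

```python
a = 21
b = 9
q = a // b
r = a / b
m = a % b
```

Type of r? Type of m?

int / int returns float; int % int returns int

float, int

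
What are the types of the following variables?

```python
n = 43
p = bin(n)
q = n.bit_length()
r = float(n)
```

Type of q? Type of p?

int.bit_length() returns int; bin() returns str

int, str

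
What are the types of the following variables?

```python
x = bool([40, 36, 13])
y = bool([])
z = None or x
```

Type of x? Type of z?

bool() returns bool; None or <bool> returns the bool

bool, bool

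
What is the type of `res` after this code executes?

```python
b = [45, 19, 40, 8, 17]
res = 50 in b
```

'in' operator returns bool

bool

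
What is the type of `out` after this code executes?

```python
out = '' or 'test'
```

'or' returns first truthy value ('test', which is str)

str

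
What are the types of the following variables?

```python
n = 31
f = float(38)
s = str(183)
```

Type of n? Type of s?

n is int; s is str

int, str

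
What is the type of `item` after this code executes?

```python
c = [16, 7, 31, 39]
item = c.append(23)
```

list.append() returns None (mutates in place)

NoneType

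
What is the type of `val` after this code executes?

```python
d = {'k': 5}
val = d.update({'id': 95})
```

dict.update() returns None

NoneType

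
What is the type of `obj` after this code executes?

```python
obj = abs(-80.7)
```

abs() of float returns float

float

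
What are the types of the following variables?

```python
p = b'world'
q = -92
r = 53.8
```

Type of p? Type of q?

p is bytes; q is int

bytes, int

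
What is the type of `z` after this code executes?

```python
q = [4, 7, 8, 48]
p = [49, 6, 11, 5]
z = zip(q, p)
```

zip() returns a zip iterator object

zip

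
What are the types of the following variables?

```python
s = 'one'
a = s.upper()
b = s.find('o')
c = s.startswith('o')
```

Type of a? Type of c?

str.upper() returns str; str.startswith() returns bool

str, bool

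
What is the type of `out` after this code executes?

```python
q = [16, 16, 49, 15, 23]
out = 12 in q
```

'in' operator returns bool

bool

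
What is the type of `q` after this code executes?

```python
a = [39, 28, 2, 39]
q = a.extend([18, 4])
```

list.extend() returns None

NoneType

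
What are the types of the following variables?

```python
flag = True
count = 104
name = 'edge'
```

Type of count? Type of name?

count is int; name is str

int, str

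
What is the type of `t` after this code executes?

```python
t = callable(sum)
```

callable() returns bool

bool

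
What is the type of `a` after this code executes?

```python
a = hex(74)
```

hex() returns str representation

str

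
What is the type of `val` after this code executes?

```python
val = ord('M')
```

ord() returns int (Unicode code point)

int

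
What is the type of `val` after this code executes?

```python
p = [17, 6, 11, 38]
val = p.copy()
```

list.copy() returns list

list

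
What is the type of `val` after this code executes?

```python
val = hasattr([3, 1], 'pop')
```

hasattr() returns bool

bool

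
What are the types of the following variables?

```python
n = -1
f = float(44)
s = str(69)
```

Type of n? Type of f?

n is int; f is float

int, float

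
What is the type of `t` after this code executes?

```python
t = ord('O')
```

ord() returns int (Unicode code point)

int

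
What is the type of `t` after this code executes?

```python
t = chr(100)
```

chr() returns str (single character)

str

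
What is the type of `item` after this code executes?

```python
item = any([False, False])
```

any() returns bool

bool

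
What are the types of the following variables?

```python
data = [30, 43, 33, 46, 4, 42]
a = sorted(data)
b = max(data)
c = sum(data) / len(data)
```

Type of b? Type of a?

max of ints returns int; sorted() returns list

int, list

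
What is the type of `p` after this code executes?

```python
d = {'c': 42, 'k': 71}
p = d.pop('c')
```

dict.pop() returns the value (int)

int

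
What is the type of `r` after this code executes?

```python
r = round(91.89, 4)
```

round() with ndigits arg returns float

float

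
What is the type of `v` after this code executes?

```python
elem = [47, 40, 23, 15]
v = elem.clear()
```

list.clear() returns None

NoneType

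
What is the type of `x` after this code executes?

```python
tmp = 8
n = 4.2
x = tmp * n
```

int * float returns float (8 * 4.2 = 33.6)

float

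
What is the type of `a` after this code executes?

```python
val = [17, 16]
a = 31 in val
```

'in' operator returns bool

bool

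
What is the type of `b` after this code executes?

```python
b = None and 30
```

'and' returns first falsy value (None)

NoneType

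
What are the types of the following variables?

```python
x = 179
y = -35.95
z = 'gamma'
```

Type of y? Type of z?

y is float; z is str

float, str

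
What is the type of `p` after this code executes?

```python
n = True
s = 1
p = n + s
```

bool + int returns int (True is 1, so 1 + 1 = 2)

int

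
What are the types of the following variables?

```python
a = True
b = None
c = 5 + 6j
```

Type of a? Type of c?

a is bool; c is complex

bool, complex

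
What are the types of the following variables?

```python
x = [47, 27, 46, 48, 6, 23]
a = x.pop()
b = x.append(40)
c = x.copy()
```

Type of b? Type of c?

list.append() returns None; list.copy() returns list

NoneType, list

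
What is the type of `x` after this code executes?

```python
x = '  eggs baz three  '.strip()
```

str.strip() returns str

str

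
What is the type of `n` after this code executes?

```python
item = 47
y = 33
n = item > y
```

Comparison operators return bool

bool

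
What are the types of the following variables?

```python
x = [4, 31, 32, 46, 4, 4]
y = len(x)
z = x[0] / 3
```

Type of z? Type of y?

int / int returns float; len() returns int

float, int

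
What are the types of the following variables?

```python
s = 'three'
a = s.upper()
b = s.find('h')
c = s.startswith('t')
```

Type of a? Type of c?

str.upper() returns str; str.startswith() returns bool

str, bool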